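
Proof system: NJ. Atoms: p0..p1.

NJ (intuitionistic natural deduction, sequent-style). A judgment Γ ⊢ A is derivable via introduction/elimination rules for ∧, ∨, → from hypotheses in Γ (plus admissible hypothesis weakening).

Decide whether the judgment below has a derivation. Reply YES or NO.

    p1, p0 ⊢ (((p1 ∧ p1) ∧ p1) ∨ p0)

Derivation trace:
[∨I₁] p1, p0 ⊢ (((p1 ∧ p1) ∧ p1) ∨ p0)
  [Wk] p1, p0 ⊢ ((p1 ∧ p1) ∧ p1)
    [∧I] p1 ⊢ ((p1 ∧ p1) ∧ p1)
      [∧I] p1 ⊢ (p1 ∧ p1)
        [Ax] p1 ⊢ p1
        [Ax] p1 ⊢ p1
      [Ax] p1 ⊢ p1

Result: YES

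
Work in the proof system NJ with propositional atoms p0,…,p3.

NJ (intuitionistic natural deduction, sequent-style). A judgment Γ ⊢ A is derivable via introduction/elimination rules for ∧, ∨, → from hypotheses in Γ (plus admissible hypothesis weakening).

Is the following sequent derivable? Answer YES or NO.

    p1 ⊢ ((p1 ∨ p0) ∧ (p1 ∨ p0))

Derivation (root first):
[∧I] p1 ⊢ ((p1 ∨ p0) ∧ (p1 ∨ p0))
  [∨I₁] p1 ⊢ (p1 ∨ p0)
    [Ax] p1 ⊢ p1
  [∨I₁] p1 ⊢ (p1 ∨ p0)
    [Ax] p1 ⊢ p1

Result: YES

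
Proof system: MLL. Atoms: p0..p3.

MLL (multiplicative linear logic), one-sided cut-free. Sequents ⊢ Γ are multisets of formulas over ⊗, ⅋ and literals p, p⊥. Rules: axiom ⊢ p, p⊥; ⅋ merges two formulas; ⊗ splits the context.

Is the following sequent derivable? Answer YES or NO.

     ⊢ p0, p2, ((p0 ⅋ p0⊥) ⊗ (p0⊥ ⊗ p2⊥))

Proof tree:
[⊗]  ⊢ p0, p2, ((p0 ⅋ p0⊥) ⊗ (p0⊥ ⊗ p2⊥))
  [⅋]  ⊢ (p0 ⅋ p0⊥)
    [Ax]  ⊢ p0, p0⊥
  [⊗]  ⊢ p0, p2, (p0⊥ ⊗ p2⊥)
    [Ax]  ⊢ p0, p0⊥
    [Ax]  ⊢ p2, p2⊥

Result: YES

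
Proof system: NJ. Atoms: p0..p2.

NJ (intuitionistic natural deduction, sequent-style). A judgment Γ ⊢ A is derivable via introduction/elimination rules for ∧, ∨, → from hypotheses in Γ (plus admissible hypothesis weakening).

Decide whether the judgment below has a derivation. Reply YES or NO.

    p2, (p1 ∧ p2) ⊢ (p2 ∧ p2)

Proof tree:
[Wk] p2, (p1 ∧ p2) ⊢ (p2 ∧ p2)
  [∧I] p2 ⊢ (p2 ∧ p2)
    [Ax] p2 ⊢ p2
    [Ax] p2 ⊢ p2

Result: YES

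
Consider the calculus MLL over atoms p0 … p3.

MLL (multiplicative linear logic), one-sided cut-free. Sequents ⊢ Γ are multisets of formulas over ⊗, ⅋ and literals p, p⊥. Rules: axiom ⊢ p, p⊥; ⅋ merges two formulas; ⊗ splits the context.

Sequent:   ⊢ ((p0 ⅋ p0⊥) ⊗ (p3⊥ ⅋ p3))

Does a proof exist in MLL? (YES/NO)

Proof tree:
[⊗]  ⊢ ((p0 ⅋ p0⊥) ⊗ (p3⊥ ⅋ p3))
  [⅋]  ⊢ (p0 ⅋ p0⊥)
    [Ax]  ⊢ p0, p0⊥
  [⅋]  ⊢ (p3⊥ ⅋ p3)
    [Ax]  ⊢ p3, p3⊥

Result: YES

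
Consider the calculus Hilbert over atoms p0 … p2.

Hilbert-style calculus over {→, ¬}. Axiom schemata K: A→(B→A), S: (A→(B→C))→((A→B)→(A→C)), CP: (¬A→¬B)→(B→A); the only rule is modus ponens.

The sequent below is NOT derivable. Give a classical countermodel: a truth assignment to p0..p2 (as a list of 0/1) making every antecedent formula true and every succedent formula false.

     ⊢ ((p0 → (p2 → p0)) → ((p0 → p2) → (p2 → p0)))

Search for a countermodel by truth-table:
  v=000: Γ:[] Δ:[((p0 → (p2 → p0)) → ((p0 → p2) → (p2 → p0)))=T] refutes=False
  v=001: Γ:[] Δ:[((p0 → (p2 → p0)) → ((p0 → p2) → (p2 → p0)))=F] refutes=True  ← countermodel

Result: [0, 0, 1]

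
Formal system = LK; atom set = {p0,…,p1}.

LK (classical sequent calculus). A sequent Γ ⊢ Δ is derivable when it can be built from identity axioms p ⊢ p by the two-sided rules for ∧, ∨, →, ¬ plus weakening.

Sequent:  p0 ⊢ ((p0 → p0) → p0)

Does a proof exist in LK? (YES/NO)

Proof tree:
[→R] p0 ⊢ ((p0 → p0) → p0)
  [→L] p0, (p0 → p0) ⊢ p0
    [Ax] p0 ⊢ p0
    [Ax] p0 ⊢ p0

Result: YES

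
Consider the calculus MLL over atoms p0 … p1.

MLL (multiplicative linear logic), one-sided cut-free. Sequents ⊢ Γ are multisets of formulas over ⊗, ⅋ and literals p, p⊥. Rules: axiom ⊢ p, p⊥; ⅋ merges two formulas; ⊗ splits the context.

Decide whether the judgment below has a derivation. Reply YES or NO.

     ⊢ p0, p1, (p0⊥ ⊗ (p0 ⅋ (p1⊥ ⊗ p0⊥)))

Proof tree:
[⊗]  ⊢ p0, p1, (p0⊥ ⊗ (p0 ⅋ (p1⊥ ⊗ p0⊥)))
  [Ax]  ⊢ p0, p0⊥
  [⅋]  ⊢ p1, (p0 ⅋ (p1⊥ ⊗ p0⊥))
    [⊗]  ⊢ p1, p0, (p1⊥ ⊗ p0⊥)
      [Ax]  ⊢ p1, p1⊥
      [Ax]  ⊢ p0, p0⊥

Result: YES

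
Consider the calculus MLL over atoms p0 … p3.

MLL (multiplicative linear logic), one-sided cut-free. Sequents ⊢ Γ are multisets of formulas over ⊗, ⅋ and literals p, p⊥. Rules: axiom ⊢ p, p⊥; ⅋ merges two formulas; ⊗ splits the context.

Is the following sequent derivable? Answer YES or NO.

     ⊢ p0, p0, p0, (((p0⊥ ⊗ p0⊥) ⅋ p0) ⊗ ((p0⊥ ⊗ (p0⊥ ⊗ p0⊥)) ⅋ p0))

Derivation (root first):
[⊗]  ⊢ p0, p0, p0, (((p0⊥ ⊗ p0⊥) ⅋ p0) ⊗ ((p0⊥ ⊗ (p0⊥ ⊗ p0⊥)) ⅋ p0))
  [⅋]  ⊢ p0, ((p0⊥ ⊗ p0⊥) ⅋ p0)
    [⊗]  ⊢ p0, p0, (p0⊥ ⊗ p0⊥)
      [Ax]  ⊢ p0, p0⊥
      [Ax]  ⊢ p0, p0⊥
  [⅋]  ⊢ p0, p0, ((p0⊥ ⊗ (p0⊥ ⊗ p0⊥)) ⅋ p0)
    [⊗]  ⊢ p0, p0, p0, (p0⊥ ⊗ (p0⊥ ⊗ p0⊥))
      [Ax]  ⊢ p0, p0⊥
      [⊗]  ⊢ p0, p0, (p0⊥ ⊗ p0⊥)
        [Ax]  ⊢ p0, p0⊥
        [Ax]  ⊢ p0, p0⊥

Result: YES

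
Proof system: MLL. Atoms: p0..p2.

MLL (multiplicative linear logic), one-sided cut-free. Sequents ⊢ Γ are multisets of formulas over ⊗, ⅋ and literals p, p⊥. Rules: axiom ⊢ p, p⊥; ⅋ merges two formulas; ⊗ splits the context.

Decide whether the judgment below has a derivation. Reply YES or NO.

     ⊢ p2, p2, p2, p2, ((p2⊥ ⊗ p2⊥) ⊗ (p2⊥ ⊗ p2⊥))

Derivation (root first):
[⊗]  ⊢ p2, p2, p2, p2, ((p2⊥ ⊗ p2⊥) ⊗ (p2⊥ ⊗ p2⊥))
  [⊗]  ⊢ p2, p2, (p2⊥ ⊗ p2⊥)
    [Ax]  ⊢ p2, p2⊥
    [Ax]  ⊢ p2, p2⊥
  [⊗]  ⊢ p2, p2, (p2⊥ ⊗ p2⊥)
    [Ax]  ⊢ p2, p2⊥
    [Ax]  ⊢ p2, p2⊥

Result: YES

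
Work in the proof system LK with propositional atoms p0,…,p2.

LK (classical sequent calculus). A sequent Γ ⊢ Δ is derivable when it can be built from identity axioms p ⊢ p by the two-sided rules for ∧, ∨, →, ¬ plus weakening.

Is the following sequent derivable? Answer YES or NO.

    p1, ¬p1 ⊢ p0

Proof tree:
[¬L] p1, ¬p1 ⊢ p0
  [WR] p1 ⊢ p1, p0
    [Ax] p1 ⊢ p1

Result: YES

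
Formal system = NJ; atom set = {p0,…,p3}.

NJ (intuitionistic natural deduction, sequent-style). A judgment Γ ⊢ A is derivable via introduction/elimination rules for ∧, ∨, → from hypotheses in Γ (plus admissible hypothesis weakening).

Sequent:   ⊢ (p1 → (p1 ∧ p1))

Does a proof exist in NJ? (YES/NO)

Derivation (root first):
[→I]  ⊢ (p1 → (p1 ∧ p1))
  [∧I] p1 ⊢ (p1 ∧ p1)
    [Ax] p1 ⊢ p1
    [Ax] p1 ⊢ p1

Result: YES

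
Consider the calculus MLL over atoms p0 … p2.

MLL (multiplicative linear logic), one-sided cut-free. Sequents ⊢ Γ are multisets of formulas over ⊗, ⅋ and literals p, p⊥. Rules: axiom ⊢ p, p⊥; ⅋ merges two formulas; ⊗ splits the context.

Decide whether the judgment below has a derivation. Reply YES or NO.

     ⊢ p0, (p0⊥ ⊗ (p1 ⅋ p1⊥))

Derivation (root first):
[⊗]  ⊢ p0, (p0⊥ ⊗ (p1 ⅋ p1⊥))
  [Ax]  ⊢ p0, p0⊥
  [⅋]  ⊢ (p1 ⅋ p1⊥)
    [Ax]  ⊢ p1, p1⊥

Result: YES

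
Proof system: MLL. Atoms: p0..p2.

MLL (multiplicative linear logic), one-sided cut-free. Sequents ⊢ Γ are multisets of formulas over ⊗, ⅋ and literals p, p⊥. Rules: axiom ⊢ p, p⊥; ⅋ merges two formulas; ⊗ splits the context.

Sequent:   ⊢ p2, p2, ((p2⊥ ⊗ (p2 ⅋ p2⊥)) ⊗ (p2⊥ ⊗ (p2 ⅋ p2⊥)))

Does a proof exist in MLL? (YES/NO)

Proof tree:
[⊗]  ⊢ p2, p2, ((p2⊥ ⊗ (p2 ⅋ p2⊥)) ⊗ (p2⊥ ⊗ (p2 ⅋ p2⊥)))
  [⊗]  ⊢ p2, (p2⊥ ⊗ (p2 ⅋ p2⊥))
    [Ax]  ⊢ p2, p2⊥
    [⅋]  ⊢ (p2 ⅋ p2⊥)
      [Ax]  ⊢ p2, p2⊥
  [⊗]  ⊢ p2, (p2⊥ ⊗ (p2 ⅋ p2⊥))
    [Ax]  ⊢ p2, p2⊥
    [⅋]  ⊢ (p2 ⅋ p2⊥)
      [Ax]  ⊢ p2, p2⊥

Result: YES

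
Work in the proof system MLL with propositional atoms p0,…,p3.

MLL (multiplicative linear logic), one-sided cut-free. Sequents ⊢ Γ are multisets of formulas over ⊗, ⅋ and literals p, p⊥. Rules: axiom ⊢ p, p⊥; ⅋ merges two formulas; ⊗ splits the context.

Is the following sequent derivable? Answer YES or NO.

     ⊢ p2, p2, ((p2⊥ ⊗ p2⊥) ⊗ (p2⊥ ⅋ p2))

Derivation (root first):
[⊗]  ⊢ p2, p2, ((p2⊥ ⊗ p2⊥) ⊗ (p2⊥ ⅋ p2))
  [⊗]  ⊢ p2, p2, (p2⊥ ⊗ p2⊥)
    [Ax]  ⊢ p2, p2⊥
    [Ax]  ⊢ p2, p2⊥
  [⅋]  ⊢ (p2⊥ ⅋ p2)
    [Ax]  ⊢ p2, p2⊥

Result: YES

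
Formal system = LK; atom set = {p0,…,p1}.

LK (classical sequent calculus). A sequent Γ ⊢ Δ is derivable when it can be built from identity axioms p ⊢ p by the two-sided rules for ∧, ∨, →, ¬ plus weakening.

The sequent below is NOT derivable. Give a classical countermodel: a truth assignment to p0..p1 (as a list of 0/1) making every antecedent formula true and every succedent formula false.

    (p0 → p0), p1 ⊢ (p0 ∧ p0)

Enumerate valuations to refute Γ ⊢ Δ:
  v=00: Γ:[(p0 → p0)=T, p1=F] Δ:[(p0 ∧ p0)=F] refutes=False
  v=01: Γ:[(p0 → p0)=T, p1=T] Δ:[(p0 ∧ p0)=F] refutes=True  ← countermodel

Result: [0, 1]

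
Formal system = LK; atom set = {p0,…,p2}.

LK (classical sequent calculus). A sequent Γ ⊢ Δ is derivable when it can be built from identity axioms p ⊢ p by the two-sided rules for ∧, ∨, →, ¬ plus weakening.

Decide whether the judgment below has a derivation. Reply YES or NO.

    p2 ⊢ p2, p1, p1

Proof tree:
[WR] p2 ⊢ p2, p1, p1
  [WR] p2 ⊢ p2, p1
    [Ax] p2 ⊢ p2

Result: YES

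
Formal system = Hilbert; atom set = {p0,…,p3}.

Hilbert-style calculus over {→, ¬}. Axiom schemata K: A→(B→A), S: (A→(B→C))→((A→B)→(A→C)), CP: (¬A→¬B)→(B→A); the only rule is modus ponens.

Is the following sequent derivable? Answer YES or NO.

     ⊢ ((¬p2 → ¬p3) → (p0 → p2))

Search for a countermodel by truth-table:
  v=0000: Γ:[] Δ:[((¬p2 → ¬p3) → (p0 → p2))=T] refutes=False
  v=0001: Γ:[] Δ:[((¬p2 → ¬p3) → (p0 → p2))=T] refutes=False
  v=0010: Γ:[] Δ:[((¬p2 → ¬p3) → (p0 → p2))=T] refutes=False
  v=0011: Γ:[] Δ:[((¬p2 → ¬p3) → (p0 → p2))=T] refutes=False
  v=0100: Γ:[] Δ:[((¬p2 → ¬p3) → (p0 → p2))=T] refutes=False
  v=0101: Γ:[] Δ:[((¬p2 → ¬p3) → (p0 → p2))=T] refutes=False
  v=0110: Γ:[] Δ:[((¬p2 → ¬p3) → (p0 → p2))=T] refutes=False
  v=0111: Γ:[] Δ:[((¬p2 → ¬p3) → (p0 → p2))=T] refutes=False
  v=1000: Γ:[] Δ:[((¬p2 → ¬p3) → (p0 → p2))=F] refutes=True  ← countermodel

Result: NO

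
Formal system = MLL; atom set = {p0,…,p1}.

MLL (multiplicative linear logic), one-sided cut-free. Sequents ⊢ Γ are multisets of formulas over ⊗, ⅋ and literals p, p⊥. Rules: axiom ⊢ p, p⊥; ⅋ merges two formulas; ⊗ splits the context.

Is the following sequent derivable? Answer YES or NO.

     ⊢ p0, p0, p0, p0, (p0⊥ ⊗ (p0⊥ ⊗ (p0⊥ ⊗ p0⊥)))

Derivation (root first):
[⊗]  ⊢ p0, p0, p0, p0, (p0⊥ ⊗ (p0⊥ ⊗ (p0⊥ ⊗ p0⊥)))
  [Ax]  ⊢ p0, p0⊥
  [⊗]  ⊢ p0, p0, p0, (p0⊥ ⊗ (p0⊥ ⊗ p0⊥))
    [Ax]  ⊢ p0, p0⊥
    [⊗]  ⊢ p0, p0, (p0⊥ ⊗ p0⊥)
      [Ax]  ⊢ p0, p0⊥
      [Ax]  ⊢ p0, p0⊥

Result: YES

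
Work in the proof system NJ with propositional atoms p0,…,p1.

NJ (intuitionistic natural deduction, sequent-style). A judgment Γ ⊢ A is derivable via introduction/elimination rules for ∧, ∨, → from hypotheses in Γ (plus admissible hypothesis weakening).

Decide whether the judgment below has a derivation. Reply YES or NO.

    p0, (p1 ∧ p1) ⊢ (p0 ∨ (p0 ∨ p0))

Derivation (root first):
[Wk] p0, (p1 ∧ p1) ⊢ (p0 ∨ (p0 ∨ p0))
  [∨I₂] p0 ⊢ (p0 ∨ (p0 ∨ p0))
    [∨I₂] p0 ⊢ (p0 ∨ p0)
      [Ax] p0 ⊢ p0

Result: YES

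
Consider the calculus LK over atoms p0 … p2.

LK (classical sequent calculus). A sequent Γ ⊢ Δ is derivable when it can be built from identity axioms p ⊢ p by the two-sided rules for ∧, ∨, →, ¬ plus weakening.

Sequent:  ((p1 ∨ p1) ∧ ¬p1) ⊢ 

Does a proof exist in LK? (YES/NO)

Derivation (root first):
[∧L] ((p1 ∨ p1) ∧ ¬p1) ⊢ 
  [¬L] (p1 ∨ p1), ¬p1 ⊢ 
    [∨L] (p1 ∨ p1) ⊢ p1
      [Ax] p1 ⊢ p1
      [Ax] p1 ⊢ p1

Result: YES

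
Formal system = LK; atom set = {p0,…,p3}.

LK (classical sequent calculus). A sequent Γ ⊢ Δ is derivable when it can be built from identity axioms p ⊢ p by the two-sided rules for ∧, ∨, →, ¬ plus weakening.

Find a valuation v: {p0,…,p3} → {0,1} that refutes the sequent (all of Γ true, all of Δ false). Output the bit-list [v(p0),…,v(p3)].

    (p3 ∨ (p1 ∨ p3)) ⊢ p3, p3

Enumerate valuations to refute Γ ⊢ Δ:
  v=0000: Γ:[(p3 ∨ (p1 ∨ p3))=F] Δ:[p3=F, p3=F] refutes=False
  v=0001: Γ:[(p3 ∨ (p1 ∨ p3))=T] Δ:[p3=T, p3=T] refutes=False
  v=0010: Γ:[(p3 ∨ (p1 ∨ p3))=F] Δ:[p3=F, p3=F] refutes=False
  v=0011: Γ:[(p3 ∨ (p1 ∨ p3))=T] Δ:[p3=T, p3=T] refutes=False
  v=0100: Γ:[(p3 ∨ (p1 ∨ p3))=T] Δ:[p3=F, p3=F] refutes=True  ← countermodel

Result: [0, 1, 0, 0]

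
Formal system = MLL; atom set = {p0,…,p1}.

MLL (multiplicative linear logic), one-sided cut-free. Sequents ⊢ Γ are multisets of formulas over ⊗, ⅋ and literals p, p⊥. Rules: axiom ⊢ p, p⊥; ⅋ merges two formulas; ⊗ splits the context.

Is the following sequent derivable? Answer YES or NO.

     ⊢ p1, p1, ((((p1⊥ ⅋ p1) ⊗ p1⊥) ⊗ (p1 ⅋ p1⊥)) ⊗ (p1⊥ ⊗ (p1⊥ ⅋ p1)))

Proof tree:
[⊗]  ⊢ p1, p1, ((((p1⊥ ⅋ p1) ⊗ p1⊥) ⊗ (p1 ⅋ p1⊥)) ⊗ (p1⊥ ⊗ (p1⊥ ⅋ p1)))
  [⊗]  ⊢ p1, (((p1⊥ ⅋ p1) ⊗ p1⊥) ⊗ (p1 ⅋ p1⊥))
    [⊗]  ⊢ p1, ((p1⊥ ⅋ p1) ⊗ p1⊥)
      [⅋]  ⊢ (p1⊥ ⅋ p1)
        [Ax]  ⊢ p1, p1⊥
      [Ax]  ⊢ p1, p1⊥
    [⅋]  ⊢ (p1 ⅋ p1⊥)
      [Ax]  ⊢ p1, p1⊥
  [⊗]  ⊢ p1, (p1⊥ ⊗ (p1⊥ ⅋ p1))
    [Ax]  ⊢ p1, p1⊥
    [⅋]  ⊢ (p1⊥ ⅋ p1)
      [Ax]  ⊢ p1, p1⊥

Result: YES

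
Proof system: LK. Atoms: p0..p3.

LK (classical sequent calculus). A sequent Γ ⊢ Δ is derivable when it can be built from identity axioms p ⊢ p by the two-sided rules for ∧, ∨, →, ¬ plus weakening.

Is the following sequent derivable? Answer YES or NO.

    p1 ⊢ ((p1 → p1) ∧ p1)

Derivation (root first):
[∧R] p1 ⊢ ((p1 → p1) ∧ p1)
  [→R]  ⊢ (p1 → p1)
    [Ax] p1 ⊢ p1
  [Ax] p1 ⊢ p1

Result: YES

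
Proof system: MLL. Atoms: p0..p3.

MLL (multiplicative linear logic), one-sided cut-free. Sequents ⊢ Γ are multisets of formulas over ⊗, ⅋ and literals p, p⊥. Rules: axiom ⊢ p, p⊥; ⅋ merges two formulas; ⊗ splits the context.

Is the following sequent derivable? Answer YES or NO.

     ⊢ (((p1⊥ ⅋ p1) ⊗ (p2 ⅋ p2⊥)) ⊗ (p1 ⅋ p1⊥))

Proof tree:
[⊗]  ⊢ (((p1⊥ ⅋ p1) ⊗ (p2 ⅋ p2⊥)) ⊗ (p1 ⅋ p1⊥))
  [⊗]  ⊢ ((p1⊥ ⅋ p1) ⊗ (p2 ⅋ p2⊥))
    [⅋]  ⊢ (p1⊥ ⅋ p1)
      [Ax]  ⊢ p1, p1⊥
    [⅋]  ⊢ (p2 ⅋ p2⊥)
      [Ax]  ⊢ p2, p2⊥
  [⅋]  ⊢ (p1 ⅋ p1⊥)
    [Ax]  ⊢ p1, p1⊥

Result: YES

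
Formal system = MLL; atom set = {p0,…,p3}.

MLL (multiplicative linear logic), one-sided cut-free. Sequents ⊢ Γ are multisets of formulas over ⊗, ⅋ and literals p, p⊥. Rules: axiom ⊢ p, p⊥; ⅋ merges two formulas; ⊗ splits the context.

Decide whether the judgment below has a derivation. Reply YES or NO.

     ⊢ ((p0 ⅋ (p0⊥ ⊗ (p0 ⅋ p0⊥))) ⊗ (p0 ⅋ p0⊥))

Proof tree:
[⊗]  ⊢ ((p0 ⅋ (p0⊥ ⊗ (p0 ⅋ p0⊥))) ⊗ (p0 ⅋ p0⊥))
  [⅋]  ⊢ (p0 ⅋ (p0⊥ ⊗ (p0 ⅋ p0⊥)))
    [⊗]  ⊢ p0, (p0⊥ ⊗ (p0 ⅋ p0⊥))
      [Ax]  ⊢ p0, p0⊥
      [⅋]  ⊢ (p0 ⅋ p0⊥)
        [Ax]  ⊢ p0, p0⊥
  [⅋]  ⊢ (p0 ⅋ p0⊥)
    [Ax]  ⊢ p0, p0⊥

Result: YES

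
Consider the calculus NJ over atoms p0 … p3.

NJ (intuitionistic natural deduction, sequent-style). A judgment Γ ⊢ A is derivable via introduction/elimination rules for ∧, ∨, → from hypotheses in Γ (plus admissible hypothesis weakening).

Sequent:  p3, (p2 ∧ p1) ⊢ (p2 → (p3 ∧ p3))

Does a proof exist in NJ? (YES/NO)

Derivation trace:
[Wk] p3, (p2 ∧ p1) ⊢ (p2 → (p3 ∧ p3))
  [→I] p3 ⊢ (p2 → (p3 ∧ p3))
    [Wk] p3, p2 ⊢ (p3 ∧ p3)
      [∧I] p3 ⊢ (p3 ∧ p3)
        [Ax] p3 ⊢ p3
        [Ax] p3 ⊢ p3

Result: YES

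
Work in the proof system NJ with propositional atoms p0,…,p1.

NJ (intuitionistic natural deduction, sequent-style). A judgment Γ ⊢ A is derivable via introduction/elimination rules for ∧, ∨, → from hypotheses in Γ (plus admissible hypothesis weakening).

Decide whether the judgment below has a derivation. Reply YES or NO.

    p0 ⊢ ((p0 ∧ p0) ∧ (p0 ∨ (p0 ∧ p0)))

Derivation (root first):
[∧I] p0 ⊢ ((p0 ∧ p0) ∧ (p0 ∨ (p0 ∧ p0)))
  [∧I] p0 ⊢ (p0 ∧ p0)
    [Ax] p0 ⊢ p0
    [Ax] p0 ⊢ p0
  [∨I₂] p0 ⊢ (p0 ∨ (p0 ∧ p0))
    [∧I] p0 ⊢ (p0 ∧ p0)
      [Ax] p0 ⊢ p0
      [Ax] p0 ⊢ p0

Result: YES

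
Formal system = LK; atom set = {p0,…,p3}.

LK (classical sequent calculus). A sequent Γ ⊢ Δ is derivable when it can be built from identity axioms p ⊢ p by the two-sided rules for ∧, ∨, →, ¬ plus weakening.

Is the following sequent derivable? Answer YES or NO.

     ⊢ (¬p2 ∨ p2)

Proof tree:
[∨R]  ⊢ (¬p2 ∨ p2)
  [¬R]  ⊢ p2, ¬p2
    [Ax] p2 ⊢ p2

Result: YES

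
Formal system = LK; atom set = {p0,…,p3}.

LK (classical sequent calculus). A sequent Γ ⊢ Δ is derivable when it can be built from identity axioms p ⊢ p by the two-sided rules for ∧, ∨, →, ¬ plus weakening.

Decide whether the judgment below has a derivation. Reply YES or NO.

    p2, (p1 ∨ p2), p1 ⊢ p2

Derivation (root first):
[WL] p2, (p1 ∨ p2), p1 ⊢ p2
  [∨L] p2, (p1 ∨ p2) ⊢ p2
    [WL] p2, p1 ⊢ p2
      [Ax] p2 ⊢ p2
    [Ax] p2 ⊢ p2

Result: YES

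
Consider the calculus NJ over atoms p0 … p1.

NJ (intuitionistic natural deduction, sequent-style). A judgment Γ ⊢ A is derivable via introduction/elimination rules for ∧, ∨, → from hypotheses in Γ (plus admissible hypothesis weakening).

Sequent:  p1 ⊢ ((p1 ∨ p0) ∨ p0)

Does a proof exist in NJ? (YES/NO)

Derivation (root first):
[∨I₁] p1 ⊢ ((p1 ∨ p0) ∨ p0)
  [∨I₁] p1 ⊢ (p1 ∨ p0)
    [Ax] p1 ⊢ p1

Result: YES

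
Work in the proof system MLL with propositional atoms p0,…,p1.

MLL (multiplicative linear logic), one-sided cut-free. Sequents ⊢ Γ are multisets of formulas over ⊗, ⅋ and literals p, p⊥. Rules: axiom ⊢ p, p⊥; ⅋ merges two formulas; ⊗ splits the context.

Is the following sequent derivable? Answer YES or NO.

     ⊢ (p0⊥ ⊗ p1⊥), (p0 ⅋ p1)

Derivation (root first):
[⅋]  ⊢ (p0⊥ ⊗ p1⊥), (p0 ⅋ p1)
  [⊗]  ⊢ p0, p1, (p0⊥ ⊗ p1⊥)
    [Ax]  ⊢ p0, p0⊥
    [Ax]  ⊢ p1, p1⊥

Result: YES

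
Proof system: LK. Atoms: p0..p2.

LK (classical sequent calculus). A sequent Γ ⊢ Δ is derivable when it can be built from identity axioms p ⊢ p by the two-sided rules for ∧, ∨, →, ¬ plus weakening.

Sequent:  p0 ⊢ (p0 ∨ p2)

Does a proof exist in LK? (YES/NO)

Proof tree:
[∨R] p0 ⊢ (p0 ∨ p2)
  [WR] p0 ⊢ p0, p2
    [Ax] p0 ⊢ p0

Result: YES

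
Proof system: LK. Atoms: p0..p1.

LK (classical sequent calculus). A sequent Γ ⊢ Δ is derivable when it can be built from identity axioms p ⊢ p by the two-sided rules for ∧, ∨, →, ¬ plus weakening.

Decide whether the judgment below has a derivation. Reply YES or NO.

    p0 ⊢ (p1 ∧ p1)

Search for a countermodel by truth-table:
  v=00: Γ:[p0=F] Δ:[(p1 ∧ p1)=F] refutes=False
  v=01: Γ:[p0=F] Δ:[(p1 ∧ p1)=T] refutes=False
  v=10: Γ:[p0=T] Δ:[(p1 ∧ p1)=F] refutes=True  ← countermodel

Result: NO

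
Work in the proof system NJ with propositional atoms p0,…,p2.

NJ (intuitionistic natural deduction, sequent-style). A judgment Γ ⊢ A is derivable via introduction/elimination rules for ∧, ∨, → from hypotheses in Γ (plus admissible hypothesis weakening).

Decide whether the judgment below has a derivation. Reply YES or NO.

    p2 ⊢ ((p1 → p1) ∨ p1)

Derivation trace:
[Wk] p2 ⊢ ((p1 → p1) ∨ p1)
  [∨I₁]  ⊢ ((p1 → p1) ∨ p1)
    [→I]  ⊢ (p1 → p1)
      [Ax] p1 ⊢ p1

Result: YES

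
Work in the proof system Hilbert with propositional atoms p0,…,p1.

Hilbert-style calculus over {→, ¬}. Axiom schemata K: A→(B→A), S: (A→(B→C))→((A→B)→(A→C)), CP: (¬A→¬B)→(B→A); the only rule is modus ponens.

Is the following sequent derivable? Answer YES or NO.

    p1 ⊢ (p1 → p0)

Search for a countermodel by truth-table:
  v=00: Γ:[p1=F] Δ:[(p1 → p0)=T] refutes=False
  v=01: Γ:[p1=T] Δ:[(p1 → p0)=F] refutes=True  ← countermodel

Result: NO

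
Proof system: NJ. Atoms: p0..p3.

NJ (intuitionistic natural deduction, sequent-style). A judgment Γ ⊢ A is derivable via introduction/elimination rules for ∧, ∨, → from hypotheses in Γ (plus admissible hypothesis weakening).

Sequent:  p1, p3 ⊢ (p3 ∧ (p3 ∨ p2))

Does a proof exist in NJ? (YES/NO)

Derivation (root first):
[∧I] p1, p3 ⊢ (p3 ∧ (p3 ∨ p2))
  [Wk] p3, p1, p1 ⊢ p3
    [Wk] p3, p1 ⊢ p3
      [Ax] p3 ⊢ p3
  [∨I₁] p3 ⊢ (p3 ∨ p2)
    [Ax] p3 ⊢ p3

Result: YES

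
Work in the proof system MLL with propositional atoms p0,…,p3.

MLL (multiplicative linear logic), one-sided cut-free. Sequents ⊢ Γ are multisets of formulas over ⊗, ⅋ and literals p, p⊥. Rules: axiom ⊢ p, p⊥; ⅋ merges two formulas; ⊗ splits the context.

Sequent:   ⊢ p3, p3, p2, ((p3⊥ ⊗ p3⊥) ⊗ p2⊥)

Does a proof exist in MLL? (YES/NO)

Derivation (root first):
[⊗]  ⊢ p3, p3, p2, ((p3⊥ ⊗ p3⊥) ⊗ p2⊥)
  [⊗]  ⊢ p3, p3, (p3⊥ ⊗ p3⊥)
    [Ax]  ⊢ p3, p3⊥
    [Ax]  ⊢ p3, p3⊥
  [Ax]  ⊢ p2, p2⊥

Result: YES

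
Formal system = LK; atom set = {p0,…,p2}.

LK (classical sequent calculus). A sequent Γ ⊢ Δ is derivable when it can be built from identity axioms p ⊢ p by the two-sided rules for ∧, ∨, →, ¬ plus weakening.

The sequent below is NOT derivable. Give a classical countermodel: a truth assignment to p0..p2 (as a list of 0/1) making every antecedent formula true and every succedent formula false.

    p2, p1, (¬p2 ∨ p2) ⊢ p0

Enumerate valuations to refute Γ ⊢ Δ:
  v=000: Γ:[p2=F, p1=F, (¬p2 ∨ p2)=T] Δ:[p0=F] refutes=False
  v=001: Γ:[p2=T, p1=F, (¬p2 ∨ p2)=T] Δ:[p0=F] refutes=False
  v=010: Γ:[p2=F, p1=T, (¬p2 ∨ p2)=T] Δ:[p0=F] refutes=False
  v=011: Γ:[p2=T, p1=T, (¬p2 ∨ p2)=T] Δ:[p0=F] refutes=True  ← countermodel

Result: [0, 1, 1]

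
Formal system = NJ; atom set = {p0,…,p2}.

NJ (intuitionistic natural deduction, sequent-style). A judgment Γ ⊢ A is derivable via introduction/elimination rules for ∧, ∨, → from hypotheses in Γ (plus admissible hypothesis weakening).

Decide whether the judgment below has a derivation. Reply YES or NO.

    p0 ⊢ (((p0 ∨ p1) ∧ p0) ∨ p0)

Proof tree:
[∨I₁] p0 ⊢ (((p0 ∨ p1) ∧ p0) ∨ p0)
  [∧I] p0 ⊢ ((p0 ∨ p1) ∧ p0)
    [∨I₁] p0 ⊢ (p0 ∨ p1)
      [Ax] p0 ⊢ p0
    [Ax] p0 ⊢ p0

Result: YES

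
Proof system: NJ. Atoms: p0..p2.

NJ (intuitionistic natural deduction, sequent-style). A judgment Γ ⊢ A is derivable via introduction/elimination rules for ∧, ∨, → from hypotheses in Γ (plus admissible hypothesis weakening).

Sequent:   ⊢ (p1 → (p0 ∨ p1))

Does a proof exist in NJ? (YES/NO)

Derivation (root first):
[→I]  ⊢ (p1 → (p0 ∨ p1))
  [∨I₂] p1 ⊢ (p0 ∨ p1)
    [Ax] p1 ⊢ p1

Result: YES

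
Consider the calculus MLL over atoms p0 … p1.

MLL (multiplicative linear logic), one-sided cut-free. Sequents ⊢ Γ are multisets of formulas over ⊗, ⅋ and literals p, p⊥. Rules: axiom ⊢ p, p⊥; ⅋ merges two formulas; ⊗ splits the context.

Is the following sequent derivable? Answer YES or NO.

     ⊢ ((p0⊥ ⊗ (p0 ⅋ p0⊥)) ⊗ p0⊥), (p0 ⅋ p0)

Proof tree:
[⅋]  ⊢ ((p0⊥ ⊗ (p0 ⅋ p0⊥)) ⊗ p0⊥), (p0 ⅋ p0)
  [⊗]  ⊢ p0, p0, ((p0⊥ ⊗ (p0 ⅋ p0⊥)) ⊗ p0⊥)
    [⊗]  ⊢ p0, (p0⊥ ⊗ (p0 ⅋ p0⊥))
      [Ax]  ⊢ p0, p0⊥
      [⅋]  ⊢ (p0 ⅋ p0⊥)
        [Ax]  ⊢ p0, p0⊥
    [Ax]  ⊢ p0, p0⊥

Result: YES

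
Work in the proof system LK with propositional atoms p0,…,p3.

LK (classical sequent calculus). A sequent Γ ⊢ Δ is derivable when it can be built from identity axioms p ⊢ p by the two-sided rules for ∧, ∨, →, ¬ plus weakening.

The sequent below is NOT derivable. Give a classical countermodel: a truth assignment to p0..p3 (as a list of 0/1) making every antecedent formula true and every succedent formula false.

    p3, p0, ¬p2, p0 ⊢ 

Enumerate valuations to refute Γ ⊢ Δ:
  v=0000: Γ:[p3=F, p0=F, ¬p2=T, p0=F] Δ:[] refutes=False
  v=0001: Γ:[p3=T, p0=F, ¬p2=T, p0=F] Δ:[] refutes=False
  v=0010: Γ:[p3=F, p0=F, ¬p2=F, p0=F] Δ:[] refutes=False
  v=0011: Γ:[p3=T, p0=F, ¬p2=F, p0=F] Δ:[] refutes=False
  v=0100: Γ:[p3=F, p0=F, ¬p2=T, p0=F] Δ:[] refutes=False
  v=0101: Γ:[p3=T, p0=F, ¬p2=T, p0=F] Δ:[] refutes=False
  v=0110: Γ:[p3=F, p0=F, ¬p2=F, p0=F] Δ:[] refutes=False
  v=0111: Γ:[p3=T, p0=F, ¬p2=F, p0=F] Δ:[] refutes=False
  v=1000: Γ:[p3=F, p0=T, ¬p2=T, p0=T] Δ:[] refutes=False
  v=1001: Γ:[p3=T, p0=T, ¬p2=T, p0=T] Δ:[] refutes=True  ← countermodel

Result: [1, 0, 0, 1]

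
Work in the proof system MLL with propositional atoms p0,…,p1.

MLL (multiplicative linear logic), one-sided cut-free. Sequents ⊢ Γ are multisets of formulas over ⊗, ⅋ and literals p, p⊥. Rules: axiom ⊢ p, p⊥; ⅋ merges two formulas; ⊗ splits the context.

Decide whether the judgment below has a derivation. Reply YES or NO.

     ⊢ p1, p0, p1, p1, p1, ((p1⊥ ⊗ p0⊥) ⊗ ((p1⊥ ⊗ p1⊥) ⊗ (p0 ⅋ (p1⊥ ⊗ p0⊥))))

Derivation trace:
[⊗]  ⊢ p1, p0, p1, p1, p1, ((p1⊥ ⊗ p0⊥) ⊗ ((p1⊥ ⊗ p1⊥) ⊗ (p0 ⅋ (p1⊥ ⊗ p0⊥))))
  [⊗]  ⊢ p1, p0, (p1⊥ ⊗ p0⊥)
    [Ax]  ⊢ p1, p1⊥
    [Ax]  ⊢ p0, p0⊥
  [⊗]  ⊢ p1, p1, p1, ((p1⊥ ⊗ p1⊥) ⊗ (p0 ⅋ (p1⊥ ⊗ p0⊥)))
    [⊗]  ⊢ p1, p1, (p1⊥ ⊗ p1⊥)
      [Ax]  ⊢ p1, p1⊥
      [Ax]  ⊢ p1, p1⊥
    [⅋]  ⊢ p1, (p0 ⅋ (p1⊥ ⊗ p0⊥))
      [⊗]  ⊢ p1, p0, (p1⊥ ⊗ p0⊥)
        [Ax]  ⊢ p1, p1⊥
        [Ax]  ⊢ p0, p0⊥

Result: YES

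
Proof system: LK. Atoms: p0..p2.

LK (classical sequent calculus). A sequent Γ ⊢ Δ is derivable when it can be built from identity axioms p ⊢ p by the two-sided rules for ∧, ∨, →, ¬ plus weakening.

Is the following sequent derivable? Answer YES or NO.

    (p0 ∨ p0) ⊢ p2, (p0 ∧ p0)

Derivation (root first):
[∨L] (p0 ∨ p0) ⊢ p2, (p0 ∧ p0)
  [WR] p0 ⊢ (p0 ∧ p0), p2
    [∧R] p0 ⊢ (p0 ∧ p0)
      [Ax] p0 ⊢ p0
      [Ax] p0 ⊢ p0
  [∧R] p0 ⊢ (p0 ∧ p0)
    [Ax] p0 ⊢ p0
    [Ax] p0 ⊢ p0

Result: YES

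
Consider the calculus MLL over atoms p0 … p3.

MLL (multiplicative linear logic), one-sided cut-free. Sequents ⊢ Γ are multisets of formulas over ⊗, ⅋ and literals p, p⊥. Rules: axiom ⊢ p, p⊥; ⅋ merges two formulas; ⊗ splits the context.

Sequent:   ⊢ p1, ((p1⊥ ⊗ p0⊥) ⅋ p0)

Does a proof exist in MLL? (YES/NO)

Derivation (root first):
[⅋]  ⊢ p1, ((p1⊥ ⊗ p0⊥) ⅋ p0)
  [⊗]  ⊢ p1, p0, (p1⊥ ⊗ p0⊥)
    [Ax]  ⊢ p1, p1⊥
    [Ax]  ⊢ p0, p0⊥

Result: YES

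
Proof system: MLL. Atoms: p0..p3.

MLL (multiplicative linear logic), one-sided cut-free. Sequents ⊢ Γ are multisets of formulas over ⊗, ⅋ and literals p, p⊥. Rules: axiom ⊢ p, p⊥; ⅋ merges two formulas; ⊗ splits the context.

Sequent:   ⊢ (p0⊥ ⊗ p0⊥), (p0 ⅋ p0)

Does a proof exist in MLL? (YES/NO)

Proof tree:
[⅋]  ⊢ (p0⊥ ⊗ p0⊥), (p0 ⅋ p0)
  [⊗]  ⊢ p0, p0, (p0⊥ ⊗ p0⊥)
    [Ax]  ⊢ p0, p0⊥
    [Ax]  ⊢ p0, p0⊥

Result: YES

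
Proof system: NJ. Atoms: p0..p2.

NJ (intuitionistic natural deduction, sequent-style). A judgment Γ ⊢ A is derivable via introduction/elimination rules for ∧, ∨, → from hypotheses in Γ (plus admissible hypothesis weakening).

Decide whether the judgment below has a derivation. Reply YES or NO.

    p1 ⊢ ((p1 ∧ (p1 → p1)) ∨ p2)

Proof tree:
[∨I₁] p1 ⊢ ((p1 ∧ (p1 → p1)) ∨ p2)
  [∧I] p1 ⊢ (p1 ∧ (p1 → p1))
    [Ax] p1 ⊢ p1
    [→I]  ⊢ (p1 → p1)
      [Ax] p1 ⊢ p1

Result: YES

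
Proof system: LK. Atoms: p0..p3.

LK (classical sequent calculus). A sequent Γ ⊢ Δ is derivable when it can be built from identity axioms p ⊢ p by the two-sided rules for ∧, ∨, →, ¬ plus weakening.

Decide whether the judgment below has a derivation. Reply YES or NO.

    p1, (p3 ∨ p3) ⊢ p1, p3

Derivation trace:
[∨L] p1, (p3 ∨ p3) ⊢ p1, p3
  [Ax] p3 ⊢ p3
  [WL] p1, p3 ⊢ p1
    [Ax] p1 ⊢ p1

Result: YES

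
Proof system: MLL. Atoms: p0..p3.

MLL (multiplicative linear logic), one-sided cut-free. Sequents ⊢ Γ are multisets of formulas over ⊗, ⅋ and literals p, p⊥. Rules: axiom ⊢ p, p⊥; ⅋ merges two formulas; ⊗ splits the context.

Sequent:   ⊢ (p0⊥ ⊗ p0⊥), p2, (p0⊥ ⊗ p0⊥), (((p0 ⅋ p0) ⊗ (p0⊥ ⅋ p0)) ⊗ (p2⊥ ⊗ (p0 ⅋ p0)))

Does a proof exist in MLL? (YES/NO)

Derivation trace:
[⊗]  ⊢ (p0⊥ ⊗ p0⊥), p2, (p0⊥ ⊗ p0⊥), (((p0 ⅋ p0) ⊗ (p0⊥ ⅋ p0)) ⊗ (p2⊥ ⊗ (p0 ⅋ p0)))
  [⊗]  ⊢ (p0⊥ ⊗ p0⊥), ((p0 ⅋ p0) ⊗ (p0⊥ ⅋ p0))
    [⅋]  ⊢ (p0⊥ ⊗ p0⊥), (p0 ⅋ p0)
      [⊗]  ⊢ p0, p0, (p0⊥ ⊗ p0⊥)
        [Ax]  ⊢ p0, p0⊥
        [Ax]  ⊢ p0, p0⊥
    [⅋]  ⊢ (p0⊥ ⅋ p0)
      [Ax]  ⊢ p0, p0⊥
  [⊗]  ⊢ p2, (p0⊥ ⊗ p0⊥), (p2⊥ ⊗ (p0 ⅋ p0))
    [Ax]  ⊢ p2, p2⊥
    [⅋]  ⊢ (p0⊥ ⊗ p0⊥), (p0 ⅋ p0)
      [⊗]  ⊢ p0, p0, (p0⊥ ⊗ p0⊥)
        [Ax]  ⊢ p0, p0⊥
        [Ax]  ⊢ p0, p0⊥

Result: YES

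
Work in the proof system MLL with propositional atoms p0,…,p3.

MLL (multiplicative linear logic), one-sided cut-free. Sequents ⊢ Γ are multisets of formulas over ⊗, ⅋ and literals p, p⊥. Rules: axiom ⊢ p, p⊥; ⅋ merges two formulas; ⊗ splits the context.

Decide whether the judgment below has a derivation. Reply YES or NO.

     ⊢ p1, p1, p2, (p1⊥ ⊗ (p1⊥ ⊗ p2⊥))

Proof tree:
[⊗]  ⊢ p1, p1, p2, (p1⊥ ⊗ (p1⊥ ⊗ p2⊥))
  [Ax]  ⊢ p1, p1⊥
  [⊗]  ⊢ p1, p2, (p1⊥ ⊗ p2⊥)
    [Ax]  ⊢ p1, p1⊥
    [Ax]  ⊢ p2, p2⊥

Result: YES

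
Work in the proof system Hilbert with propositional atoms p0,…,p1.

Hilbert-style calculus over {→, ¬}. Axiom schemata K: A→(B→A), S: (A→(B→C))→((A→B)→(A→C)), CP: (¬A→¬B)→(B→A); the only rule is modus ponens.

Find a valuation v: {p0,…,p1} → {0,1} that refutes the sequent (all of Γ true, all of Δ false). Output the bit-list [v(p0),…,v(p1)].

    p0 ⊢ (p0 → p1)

Truth-table refutation:
  v=00: Γ:[p0=F] Δ:[(p0 → p1)=T] refutes=False
  v=01: Γ:[p0=F] Δ:[(p0 → p1)=T] refutes=False
  v=10: Γ:[p0=T] Δ:[(p0 → p1)=F] refutes=True  ← countermodel

Result: [1, 0]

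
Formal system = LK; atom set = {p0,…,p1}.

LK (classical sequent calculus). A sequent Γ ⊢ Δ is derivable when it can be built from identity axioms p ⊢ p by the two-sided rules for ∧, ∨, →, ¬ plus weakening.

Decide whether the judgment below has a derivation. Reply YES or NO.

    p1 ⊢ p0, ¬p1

Search for a countermodel by truth-table:
  v=00: Γ:[p1=F] Δ:[p0=F, ¬p1=T] refutes=False
  v=01: Γ:[p1=T] Δ:[p0=F, ¬p1=F] refutes=True  ← countermodel

Result: NO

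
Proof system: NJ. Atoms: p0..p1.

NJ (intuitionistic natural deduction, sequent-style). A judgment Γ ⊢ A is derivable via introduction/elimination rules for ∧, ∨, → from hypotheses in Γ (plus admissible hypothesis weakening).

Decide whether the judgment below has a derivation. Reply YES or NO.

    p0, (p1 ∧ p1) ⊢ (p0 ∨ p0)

Derivation (root first):
[Wk] p0, (p1 ∧ p1) ⊢ (p0 ∨ p0)
  [∨I₁] p0 ⊢ (p0 ∨ p0)
    [Ax] p0 ⊢ p0

Result: YES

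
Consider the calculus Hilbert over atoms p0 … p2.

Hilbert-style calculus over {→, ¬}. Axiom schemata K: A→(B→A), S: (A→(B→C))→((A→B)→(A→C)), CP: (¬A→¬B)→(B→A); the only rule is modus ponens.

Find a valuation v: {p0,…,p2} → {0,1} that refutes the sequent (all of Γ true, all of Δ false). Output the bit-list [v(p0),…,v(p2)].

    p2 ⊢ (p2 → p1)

Truth-table refutation:
  v=000: Γ:[p2=F] Δ:[(p2 → p1)=T] refutes=False
  v=001: Γ:[p2=T] Δ:[(p2 → p1)=F] refutes=True  ← countermodel

Result: [0, 0, 1]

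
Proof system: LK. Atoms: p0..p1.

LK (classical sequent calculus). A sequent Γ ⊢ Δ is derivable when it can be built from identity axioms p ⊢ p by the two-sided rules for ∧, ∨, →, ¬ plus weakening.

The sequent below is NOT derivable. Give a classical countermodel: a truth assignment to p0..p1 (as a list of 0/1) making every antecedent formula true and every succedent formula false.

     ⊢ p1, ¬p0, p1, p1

Truth-table refutation:
  v=00: Γ:[] Δ:[p1=F, ¬p0=T, p1=F, p1=F] refutes=False
  v=01: Γ:[] Δ:[p1=T, ¬p0=T, p1=T, p1=T] refutes=False
  v=10: Γ:[] Δ:[p1=F, ¬p0=F, p1=F, p1=F] refutes=True  ← countermodel

Result: [1, 0]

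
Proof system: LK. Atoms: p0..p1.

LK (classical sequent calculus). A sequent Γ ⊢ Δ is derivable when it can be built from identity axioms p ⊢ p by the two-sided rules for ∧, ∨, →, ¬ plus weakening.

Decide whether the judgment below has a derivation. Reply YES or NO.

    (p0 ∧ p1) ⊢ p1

Derivation trace:
[∧L] (p0 ∧ p1) ⊢ p1
  [WL] p1, p0 ⊢ p1
    [Ax] p1 ⊢ p1

Result: YES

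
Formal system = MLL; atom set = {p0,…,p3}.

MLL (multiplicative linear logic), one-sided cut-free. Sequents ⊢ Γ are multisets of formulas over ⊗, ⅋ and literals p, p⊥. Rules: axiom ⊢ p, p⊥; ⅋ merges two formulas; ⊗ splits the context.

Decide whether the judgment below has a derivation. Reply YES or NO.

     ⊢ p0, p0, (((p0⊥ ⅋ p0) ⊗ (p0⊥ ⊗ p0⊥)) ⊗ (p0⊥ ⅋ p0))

Proof tree:
[⊗]  ⊢ p0, p0, (((p0⊥ ⅋ p0) ⊗ (p0⊥ ⊗ p0⊥)) ⊗ (p0⊥ ⅋ p0))
  [⊗]  ⊢ p0, p0, ((p0⊥ ⅋ p0) ⊗ (p0⊥ ⊗ p0⊥))
    [⅋]  ⊢ (p0⊥ ⅋ p0)
      [Ax]  ⊢ p0, p0⊥
    [⊗]  ⊢ p0, p0, (p0⊥ ⊗ p0⊥)
      [Ax]  ⊢ p0, p0⊥
      [Ax]  ⊢ p0, p0⊥
  [⅋]  ⊢ (p0⊥ ⅋ p0)
    [Ax]  ⊢ p0, p0⊥

Result: YES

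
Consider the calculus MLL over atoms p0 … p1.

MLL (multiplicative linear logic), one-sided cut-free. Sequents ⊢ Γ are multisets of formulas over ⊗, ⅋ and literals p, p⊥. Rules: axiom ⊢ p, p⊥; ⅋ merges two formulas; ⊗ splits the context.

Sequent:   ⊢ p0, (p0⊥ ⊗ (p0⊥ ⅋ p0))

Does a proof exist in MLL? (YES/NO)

Proof tree:
[⊗]  ⊢ p0, (p0⊥ ⊗ (p0⊥ ⅋ p0))
  [Ax]  ⊢ p0, p0⊥
  [⅋]  ⊢ (p0⊥ ⅋ p0)
    [Ax]  ⊢ p0, p0⊥

Result: YES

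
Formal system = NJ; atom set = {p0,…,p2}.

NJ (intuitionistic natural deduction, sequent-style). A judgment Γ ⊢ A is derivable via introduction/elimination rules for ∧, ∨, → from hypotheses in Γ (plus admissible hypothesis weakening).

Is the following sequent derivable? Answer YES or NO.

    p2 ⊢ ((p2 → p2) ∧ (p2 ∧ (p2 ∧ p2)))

Derivation (root first):
[∧I] p2 ⊢ ((p2 → p2) ∧ (p2 ∧ (p2 ∧ p2)))
  [→I]  ⊢ (p2 → p2)
    [Ax] p2 ⊢ p2
  [∧I] p2 ⊢ (p2 ∧ (p2 ∧ p2))
    [Ax] p2 ⊢ p2
    [∧I] p2 ⊢ (p2 ∧ p2)
      [Ax] p2 ⊢ p2
      [Ax] p2 ⊢ p2

Result: YES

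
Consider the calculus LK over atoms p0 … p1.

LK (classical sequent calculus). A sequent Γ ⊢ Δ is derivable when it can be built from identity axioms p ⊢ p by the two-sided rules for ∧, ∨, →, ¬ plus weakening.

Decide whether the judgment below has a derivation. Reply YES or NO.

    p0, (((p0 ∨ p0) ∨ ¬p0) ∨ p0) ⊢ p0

Derivation (root first):
[∨L] p0, (((p0 ∨ p0) ∨ ¬p0) ∨ p0) ⊢ p0
  [∨L] p0, ((p0 ∨ p0) ∨ ¬p0) ⊢ p0
    [∨L] p0, (p0 ∨ p0) ⊢ p0
      [WL] p0, p0 ⊢ p0
        [Ax] p0 ⊢ p0
      [WL] p0, p0 ⊢ p0
        [Ax] p0 ⊢ p0
    [¬L] p0, p0, ¬p0 ⊢ 
      [WL] p0, p0 ⊢ p0
        [Ax] p0 ⊢ p0
  [Ax] p0 ⊢ p0

Result: YES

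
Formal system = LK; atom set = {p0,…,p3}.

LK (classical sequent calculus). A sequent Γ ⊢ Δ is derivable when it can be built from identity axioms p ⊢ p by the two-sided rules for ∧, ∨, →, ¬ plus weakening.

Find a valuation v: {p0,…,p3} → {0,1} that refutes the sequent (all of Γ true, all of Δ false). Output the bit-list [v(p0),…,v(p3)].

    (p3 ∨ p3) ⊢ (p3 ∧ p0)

Search for a countermodel by truth-table:
  v=0000: Γ:[(p3 ∨ p3)=F] Δ:[(p3 ∧ p0)=F] refutes=False
  v=0001: Γ:[(p3 ∨ p3)=T] Δ:[(p3 ∧ p0)=F] refutes=True  ← countermodel

Result: [0, 0, 0, 1]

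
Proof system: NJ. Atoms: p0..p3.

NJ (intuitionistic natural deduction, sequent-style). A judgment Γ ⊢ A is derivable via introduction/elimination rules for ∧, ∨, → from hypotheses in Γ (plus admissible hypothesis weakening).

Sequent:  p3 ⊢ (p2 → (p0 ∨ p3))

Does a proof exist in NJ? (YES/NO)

Derivation (root first):
[→I] p3 ⊢ (p2 → (p0 ∨ p3))
  [∨I₂] p3, p2 ⊢ (p0 ∨ p3)
    [Wk] p3, p2 ⊢ p3
      [Ax] p3 ⊢ p3

Result: YES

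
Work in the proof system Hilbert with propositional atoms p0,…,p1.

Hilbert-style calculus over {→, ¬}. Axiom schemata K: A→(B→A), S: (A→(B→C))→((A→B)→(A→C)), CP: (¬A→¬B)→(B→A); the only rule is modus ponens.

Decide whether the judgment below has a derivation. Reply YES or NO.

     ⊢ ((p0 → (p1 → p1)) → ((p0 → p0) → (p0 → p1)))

Enumerate valuations to refute Γ ⊢ Δ:
  v=00: Γ:[] Δ:[((p0 → (p1 → p1)) → ((p0 → p0) → (p0 → p1)))=T] refutes=False
  v=01: Γ:[] Δ:[((p0 → (p1 → p1)) → ((p0 → p0) → (p0 → p1)))=T] refutes=False
  v=10: Γ:[] Δ:[((p0 → (p1 → p1)) → ((p0 → p0) → (p0 → p1)))=F] refutes=True  ← countermodel

Result: NO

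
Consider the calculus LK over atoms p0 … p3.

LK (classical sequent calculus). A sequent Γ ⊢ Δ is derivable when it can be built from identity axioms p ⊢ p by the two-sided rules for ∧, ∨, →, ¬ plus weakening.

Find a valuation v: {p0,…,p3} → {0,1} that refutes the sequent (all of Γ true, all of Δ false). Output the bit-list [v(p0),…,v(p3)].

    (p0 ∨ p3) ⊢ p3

Enumerate valuations to refute Γ ⊢ Δ:
  v=0000: Γ:[(p0 ∨ p3)=F] Δ:[p3=F] refutes=False
  v=0001: Γ:[(p0 ∨ p3)=T] Δ:[p3=T] refutes=False
  v=0010: Γ:[(p0 ∨ p3)=F] Δ:[p3=F] refutes=False
  v=0011: Γ:[(p0 ∨ p3)=T] Δ:[p3=T] refutes=False
  v=0100: Γ:[(p0 ∨ p3)=F] Δ:[p3=F] refutes=False
  v=0101: Γ:[(p0 ∨ p3)=T] Δ:[p3=T] refutes=False
  v=0110: Γ:[(p0 ∨ p3)=F] Δ:[p3=F] refutes=False
  v=0111: Γ:[(p0 ∨ p3)=T] Δ:[p3=T] refutes=False
  v=1000: Γ:[(p0 ∨ p3)=T] Δ:[p3=F] refutes=True  ← countermodel

Result: [1, 0, 0, 0]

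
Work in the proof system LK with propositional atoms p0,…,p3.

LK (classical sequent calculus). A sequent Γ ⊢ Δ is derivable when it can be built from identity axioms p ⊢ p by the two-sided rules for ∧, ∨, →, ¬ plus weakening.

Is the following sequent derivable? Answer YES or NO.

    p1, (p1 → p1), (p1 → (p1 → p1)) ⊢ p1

Derivation trace:
[→L] p1, (p1 → p1), (p1 → (p1 → p1)) ⊢ p1
  [→L] p1, (p1 → p1) ⊢ p1
    [Ax] p1 ⊢ p1
    [Ax] p1 ⊢ p1
  [→L] p1, (p1 → p1) ⊢ p1
    [Ax] p1 ⊢ p1
    [Ax] p1 ⊢ p1

Result: YES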